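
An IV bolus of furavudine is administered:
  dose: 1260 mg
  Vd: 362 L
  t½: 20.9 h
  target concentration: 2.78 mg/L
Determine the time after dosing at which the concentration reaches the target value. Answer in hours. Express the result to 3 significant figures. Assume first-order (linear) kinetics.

C₀ = Dose / Vd = 1260 / 362 = 3.481 mg/L
k = ln2 / t½ = 0.693147 / 20.9 = 0.03316 h⁻¹
t = ln(C₀ / C) / k = ln(3.481 / 2.78) / 0.03316
  = ln(1.252) / 0.03316 = 0.2247 / 0.03316 = 6.776 h

6.78 h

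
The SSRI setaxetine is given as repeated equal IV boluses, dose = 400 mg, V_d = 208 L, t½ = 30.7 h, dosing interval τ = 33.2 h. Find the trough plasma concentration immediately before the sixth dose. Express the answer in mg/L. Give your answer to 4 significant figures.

1.682 mg/L

C₀ per dose = Dose / Vd = 400 / 208 = 1.923 mg/L
k = ln2 / t½ = 0.693147 / 30.7 = 0.02258 h⁻¹
Fraction remaining after one interval: r = e^(−kτ) = e^(−0.02258 × 33.2) = 0.4725
Before dose 6, 5 doses have been given (aged 1τ, 2τ, 3τ, 4τ, 5τ).
C_trough = C₀ × (r + r² + … + r^5) = C₀ × r(1−r^5)/(1−r)
        = 1.923 × 0.4725 × (1 − 0.02355) / (1 − 0.4725) = 1.682 mg/L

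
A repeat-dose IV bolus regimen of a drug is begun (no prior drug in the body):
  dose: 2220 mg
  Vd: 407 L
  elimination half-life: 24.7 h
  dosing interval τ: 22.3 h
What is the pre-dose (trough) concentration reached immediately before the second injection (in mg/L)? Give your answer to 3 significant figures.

C₀ per dose = Dose / Vd = 2220 / 407 = 5.455 mg/L
k = ln2 / t½ = 0.693147 / 24.7 = 0.02806 h⁻¹
Fraction remaining after one interval: r = e^(−kτ) = e^(−0.02806 × 22.3) = 0.5349
Before dose 2, 1 dose has been given (aged 1τ).
C_trough = C₀ × r = 5.455 × 0.5349 = 2.918 mg/L

2.92 mg/L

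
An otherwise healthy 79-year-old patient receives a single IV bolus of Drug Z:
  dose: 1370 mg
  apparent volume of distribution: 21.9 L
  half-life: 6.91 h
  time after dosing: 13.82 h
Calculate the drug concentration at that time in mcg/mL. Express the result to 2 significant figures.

C₀ = Dose / Vd = 1370 / 21.9 = 62.56 mg/L
k = ln2 / t½ = 0.693147 / 6.91 = 0.1003 h⁻¹
t / t½ = 13.82 / 6.91 = 2 half-lives
C = C₀ × (1/2)^2 = 62.56 × 0.2500 = 15.64 mg/L
(15.64 mg/L = 15.64 mcg/mL)

16 mcg/mL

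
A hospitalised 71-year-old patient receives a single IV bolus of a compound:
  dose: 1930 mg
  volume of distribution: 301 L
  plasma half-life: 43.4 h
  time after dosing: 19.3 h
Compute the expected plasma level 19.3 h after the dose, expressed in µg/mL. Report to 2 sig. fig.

4.7 µg/mL

C₀ = Dose / Vd = 1930 / 301 = 6.412 mg/L
k = ln2 / t½ = 0.693147 / 43.4 = 0.01597 h⁻¹
C = C₀ · e^(−k·t) = 6.412 × e^(−0.01597 × 19.3)
  = 6.412 × 0.7348 = 4.712 mg/L
(4.712 mg/L = 4.712 µg/mL)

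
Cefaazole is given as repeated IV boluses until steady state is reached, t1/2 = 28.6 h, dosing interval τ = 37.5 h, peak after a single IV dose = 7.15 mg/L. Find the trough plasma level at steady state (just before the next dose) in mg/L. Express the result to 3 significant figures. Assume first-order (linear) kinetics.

k = ln2 / t½ = 0.693147 / 28.6 = 0.02424 h⁻¹
e^(−kτ) = e^(−0.02424 × 37.5) = 0.4029
Accumulation ratio R = 1 / (1 − e^(−kτ)) = 1 / (1 − 0.4029) = 1.675
Steady-state trough = C₀ × R × e^(−kτ) = 7.15 × 1.675 × 0.4029 = 4.825 mg/L

4.83 mg/L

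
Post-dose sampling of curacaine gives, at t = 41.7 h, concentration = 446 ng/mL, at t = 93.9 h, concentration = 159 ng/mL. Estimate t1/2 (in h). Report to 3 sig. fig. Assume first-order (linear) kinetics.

35.1 h

k = ln(C₁/C₂) / (t₂ − t₁) = ln(446/159) / (93.9 − 41.7)
  = 1.031 / 52.20 = 0.01975 h⁻¹
t½ = ln2 / k = 0.693147 / 0.01975 = 35.10 h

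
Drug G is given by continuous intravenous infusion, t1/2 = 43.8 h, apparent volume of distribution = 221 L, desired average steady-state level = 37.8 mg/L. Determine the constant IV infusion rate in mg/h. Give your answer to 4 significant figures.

132.2 mg/h

k = ln2 / t½ = 0.693147 / 43.8 = 0.01583 h⁻¹
CL = k × Vd = 0.01583 × 221 = 3.498 L/h
At steady state, infusion rate R₀ = Css × CL = 37.8 × 3.498 = 132.2 mg/h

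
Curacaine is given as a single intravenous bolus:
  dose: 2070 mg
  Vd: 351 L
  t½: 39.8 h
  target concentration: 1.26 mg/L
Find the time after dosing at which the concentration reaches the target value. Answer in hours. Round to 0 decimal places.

C₀ = Dose / Vd = 2070 / 351 = 5.897 mg/L
k = ln2 / t½ = 0.693147 / 39.8 = 0.01742 h⁻¹
t = ln(C₀ / C) / k = ln(5.897 / 1.26) / 0.01742
  = ln(4.680) / 0.01742 = 1.543 / 0.01742 = 88.58 h

89 h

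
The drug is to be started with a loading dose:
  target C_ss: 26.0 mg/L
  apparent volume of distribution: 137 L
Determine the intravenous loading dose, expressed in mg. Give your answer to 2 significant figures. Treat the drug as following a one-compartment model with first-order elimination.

LD = Css × Vd = 26.0 × 137 = 3562 mg

3600 mg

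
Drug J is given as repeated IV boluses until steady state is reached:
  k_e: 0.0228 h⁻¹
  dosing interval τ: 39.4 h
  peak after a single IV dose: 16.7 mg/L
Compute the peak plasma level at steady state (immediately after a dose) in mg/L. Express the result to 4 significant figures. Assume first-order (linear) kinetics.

e^(−kτ) = e^(−0.02280 × 39.4) = 0.4073
Accumulation ratio R = 1 / (1 − e^(−kτ)) = 1 / (1 − 0.4073) = 1.687
Steady-state peak = C₀ × R = 16.7 × 1.687 = 28.17 mg/L

28.17 mg/L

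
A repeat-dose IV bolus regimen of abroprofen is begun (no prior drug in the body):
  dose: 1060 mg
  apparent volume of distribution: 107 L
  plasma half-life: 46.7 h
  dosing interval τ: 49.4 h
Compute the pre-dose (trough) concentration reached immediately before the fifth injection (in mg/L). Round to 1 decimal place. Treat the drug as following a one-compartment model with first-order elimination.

C₀ per dose = Dose / Vd = 1060 / 107 = 9.907 mg/L
k = ln2 / t½ = 0.693147 / 46.7 = 0.01484 h⁻¹
Fraction remaining after one interval: r = e^(−kτ) = e^(−0.01484 × 49.4) = 0.4804
Before dose 5, 4 doses have been given (aged 1τ, 2τ, 3τ, 4τ).
C_trough = C₀ × (r + r² + … + r^4) = C₀ × r(1−r^4)/(1−r)
        = 9.907 × 0.4804 × (1 − 0.05326) / (1 − 0.4804) = 8.672 mg/L

8.7 mg/L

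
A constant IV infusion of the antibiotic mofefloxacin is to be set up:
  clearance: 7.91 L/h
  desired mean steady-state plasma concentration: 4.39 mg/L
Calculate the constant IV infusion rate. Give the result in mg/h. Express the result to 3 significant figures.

34.7 mg/h

At steady state, infusion rate R₀ = Css × CL = 4.39 × 7.910 = 34.72 mg/h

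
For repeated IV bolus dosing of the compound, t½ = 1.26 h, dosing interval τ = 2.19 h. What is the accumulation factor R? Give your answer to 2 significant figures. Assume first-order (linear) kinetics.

k = ln2 / t½ = 0.693147 / 1.26 = 0.5501 h⁻¹
e^(−kτ) = e^(−0.5501 × 2.19) = 0.2998
Accumulation ratio R = 1 / (1 − e^(−kτ)) = 1 / (1 − 0.2998) = 1.428

1.4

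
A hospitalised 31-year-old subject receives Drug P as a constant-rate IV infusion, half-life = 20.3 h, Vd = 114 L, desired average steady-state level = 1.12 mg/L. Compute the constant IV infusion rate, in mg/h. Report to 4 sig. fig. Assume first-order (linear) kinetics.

4.360 mg/h

k = ln2 / t½ = 0.693147 / 20.3 = 0.03415 h⁻¹
CL = k × Vd = 0.03415 × 114 = 3.893 L/h
At steady state, infusion rate R₀ = Css × CL = 1.12 × 3.893 = 4.360 mg/h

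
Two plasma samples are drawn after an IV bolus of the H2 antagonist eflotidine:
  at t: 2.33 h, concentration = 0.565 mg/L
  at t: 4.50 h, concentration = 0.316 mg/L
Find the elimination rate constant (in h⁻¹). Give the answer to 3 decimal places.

k = ln(C₁/C₂) / (t₂ − t₁) = ln(0.565/0.316) / (4.50 − 2.33)
  = 0.5811 / 2.170 = 0.2678 h⁻¹

0.268 h⁻¹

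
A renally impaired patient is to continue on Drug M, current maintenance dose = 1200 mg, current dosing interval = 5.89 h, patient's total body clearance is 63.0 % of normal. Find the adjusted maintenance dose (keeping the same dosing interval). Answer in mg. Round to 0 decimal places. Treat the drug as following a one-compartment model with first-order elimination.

To keep the same average steady-state level, dosing rate must scale with clearance.
CL ratio = 63.0 / 100 = 0.6300
New dose (same interval) = 1200 × 0.6300 = 756.0 mg

756 mg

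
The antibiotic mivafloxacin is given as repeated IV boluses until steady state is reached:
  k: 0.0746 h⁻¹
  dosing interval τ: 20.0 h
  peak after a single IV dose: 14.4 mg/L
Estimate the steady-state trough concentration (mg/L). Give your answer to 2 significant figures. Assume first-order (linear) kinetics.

e^(−kτ) = e^(−0.07460 × 20.0) = 0.2249
Accumulation ratio R = 1 / (1 − e^(−kτ)) = 1 / (1 − 0.2249) = 1.290
Steady-state trough = C₀ × R × e^(−kτ) = 14.4 × 1.290 × 0.2249 = 4.178 mg/L

4.2 mg/L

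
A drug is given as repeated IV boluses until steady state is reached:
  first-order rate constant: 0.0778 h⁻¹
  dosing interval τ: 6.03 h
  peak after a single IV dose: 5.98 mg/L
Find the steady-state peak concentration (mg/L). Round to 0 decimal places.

e^(−kτ) = e^(−0.07780 × 6.03) = 0.6255
Accumulation ratio R = 1 / (1 − e^(−kτ)) = 1 / (1 − 0.6255) = 2.670
Steady-state peak = C₀ × R = 5.98 × 2.670 = 15.97 mg/L

16 mg/L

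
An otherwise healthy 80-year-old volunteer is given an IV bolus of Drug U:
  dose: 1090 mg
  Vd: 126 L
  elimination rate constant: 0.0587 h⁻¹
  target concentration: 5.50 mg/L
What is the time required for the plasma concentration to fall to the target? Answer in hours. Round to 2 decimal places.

C₀ = Dose / Vd = 1090 / 126 = 8.651 mg/L
t = ln(C₀ / C) / k = ln(8.651 / 5.50) / 0.05870
  = ln(1.573) / 0.05870 = 0.4530 / 0.05870 = 7.717 h

7.72 h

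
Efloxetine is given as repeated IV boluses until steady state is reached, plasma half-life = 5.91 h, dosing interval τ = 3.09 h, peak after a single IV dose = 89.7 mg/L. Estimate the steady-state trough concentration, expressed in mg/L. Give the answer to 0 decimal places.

k = ln2 / t½ = 0.693147 / 5.91 = 0.1173 h⁻¹
e^(−kτ) = e^(−0.1173 × 3.09) = 0.6960
Accumulation ratio R = 1 / (1 − e^(−kτ)) = 1 / (1 − 0.6960) = 3.289
Steady-state trough = C₀ × R × e^(−kτ) = 89.7 × 3.289 × 0.6960 = 205.3 mg/L

205 mg/L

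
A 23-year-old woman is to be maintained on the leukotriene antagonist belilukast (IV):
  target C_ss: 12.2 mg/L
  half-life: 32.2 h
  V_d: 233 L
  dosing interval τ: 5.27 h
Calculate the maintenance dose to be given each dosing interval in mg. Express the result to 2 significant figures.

k = ln2 / t½ = 0.693147 / 32.2 = 0.02153 h⁻¹
CL = k × Vd = 0.02153 × 233 = 5.016 L/h
At steady state, Dose/τ = Css × CL.
Dose = Css × CL × τ = 12.2 × 5.016 × 5.27 = 322.5 mg

320 mg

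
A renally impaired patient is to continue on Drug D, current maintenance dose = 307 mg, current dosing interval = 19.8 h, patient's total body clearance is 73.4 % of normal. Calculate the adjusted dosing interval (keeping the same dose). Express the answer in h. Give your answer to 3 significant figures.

27.0 h

To keep the same average steady-state level, dosing rate must scale with clearance.
CL ratio = 73.4 / 100 = 0.7340
New interval (same dose) = 19.8 / 0.7340 = 26.98 h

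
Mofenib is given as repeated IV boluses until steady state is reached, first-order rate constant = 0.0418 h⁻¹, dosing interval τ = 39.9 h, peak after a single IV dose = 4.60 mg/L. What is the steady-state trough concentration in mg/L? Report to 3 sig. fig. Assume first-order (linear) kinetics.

e^(−kτ) = e^(−0.04180 × 39.9) = 0.1887
Accumulation ratio R = 1 / (1 − e^(−kτ)) = 1 / (1 − 0.1887) = 1.233
Steady-state trough = C₀ × R × e^(−kτ) = 4.60 × 1.233 × 0.1887 = 1.070 mg/L

1.07 mg/L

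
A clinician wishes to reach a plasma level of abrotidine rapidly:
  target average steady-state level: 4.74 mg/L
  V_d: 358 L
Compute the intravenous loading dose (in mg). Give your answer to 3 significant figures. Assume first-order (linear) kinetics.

LD = Css × Vd = 4.74 × 358 = 1697 mg

1700 mg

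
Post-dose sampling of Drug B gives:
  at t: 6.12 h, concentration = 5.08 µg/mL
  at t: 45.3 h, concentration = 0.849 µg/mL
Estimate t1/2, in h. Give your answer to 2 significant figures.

15 h

k = ln(C₁/C₂) / (t₂ − t₁) = ln(5.08/0.849) / (45.3 − 6.12)
  = 1.789 / 39.18 = 0.04566 h⁻¹
t½ = ln2 / k = 0.693147 / 0.04566 = 15.18 h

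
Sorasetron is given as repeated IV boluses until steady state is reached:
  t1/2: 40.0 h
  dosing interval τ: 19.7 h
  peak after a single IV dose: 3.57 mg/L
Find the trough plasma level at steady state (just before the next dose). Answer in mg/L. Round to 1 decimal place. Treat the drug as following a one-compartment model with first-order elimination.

8.8 mg/L

k = ln2 / t½ = 0.693147 / 40.0 = 0.01733 h⁻¹
e^(−kτ) = e^(−0.01733 × 19.7) = 0.7108
Accumulation ratio R = 1 / (1 − e^(−kτ)) = 1 / (1 − 0.7108) = 3.458
Steady-state trough = C₀ × R × e^(−kτ) = 3.57 × 3.458 × 0.7108 = 8.775 mg/L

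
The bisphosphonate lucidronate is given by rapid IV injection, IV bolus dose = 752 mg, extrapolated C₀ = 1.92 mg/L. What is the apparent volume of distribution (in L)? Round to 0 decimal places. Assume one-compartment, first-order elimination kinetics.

Vd = Dose / C₀ = 752.0 / 1.92 = 391.7 L

392 L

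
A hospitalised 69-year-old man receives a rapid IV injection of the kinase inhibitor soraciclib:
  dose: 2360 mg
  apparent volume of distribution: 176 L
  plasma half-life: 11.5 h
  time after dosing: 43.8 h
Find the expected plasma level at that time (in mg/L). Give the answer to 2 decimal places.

C₀ = Dose / Vd = 2360 / 176 = 13.41 mg/L
k = ln2 / t½ = 0.693147 / 11.5 = 0.06027 h⁻¹
C = C₀ · e^(−k·t) = 13.41 × e^(−0.06027 × 43.8)
  = 13.41 × 0.07137 = 0.9571 mg/L

0.96 mg/L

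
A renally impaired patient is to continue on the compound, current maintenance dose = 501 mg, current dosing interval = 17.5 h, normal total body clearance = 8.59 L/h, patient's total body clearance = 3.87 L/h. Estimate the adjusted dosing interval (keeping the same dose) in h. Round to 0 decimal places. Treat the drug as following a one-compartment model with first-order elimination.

To keep the same average steady-state level, dosing rate must scale with clearance.
CL ratio = 3.87 / 8.59 = 0.4505
New interval (same dose) = 17.5 / 0.4505 = 38.85 h

39 h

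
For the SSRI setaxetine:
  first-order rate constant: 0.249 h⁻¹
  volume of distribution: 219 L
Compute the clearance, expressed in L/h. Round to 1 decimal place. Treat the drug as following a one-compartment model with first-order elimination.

CL = k × Vd = 0.249 × 219 = 54.53 L/h

54.5 L/h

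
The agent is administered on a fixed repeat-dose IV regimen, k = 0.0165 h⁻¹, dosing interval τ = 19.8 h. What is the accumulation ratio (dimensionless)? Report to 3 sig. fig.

3.59

e^(−kτ) = e^(−0.01650 × 19.8) = 0.7213
Accumulation ratio R = 1 / (1 − e^(−kτ)) = 1 / (1 − 0.7213) = 3.588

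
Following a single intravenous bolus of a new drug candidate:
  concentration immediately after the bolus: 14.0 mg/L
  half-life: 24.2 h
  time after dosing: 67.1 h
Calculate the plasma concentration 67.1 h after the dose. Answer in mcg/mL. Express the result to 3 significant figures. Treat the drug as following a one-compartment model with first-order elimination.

2.05 mcg/mL

k = ln2 / t½ = 0.693147 / 24.2 = 0.02864 h⁻¹
C = C₀ · e^(−k·t) = 14.00 × e^(−0.02864 × 67.1)
  = 14.00 × 0.1464 = 2.050 mg/L
(2.050 mg/L = 2.050 mcg/mL)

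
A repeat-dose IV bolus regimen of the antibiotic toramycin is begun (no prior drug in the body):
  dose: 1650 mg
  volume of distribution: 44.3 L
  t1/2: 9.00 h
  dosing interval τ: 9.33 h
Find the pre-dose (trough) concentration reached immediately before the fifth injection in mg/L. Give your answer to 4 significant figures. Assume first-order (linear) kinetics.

33.42 mg/L

C₀ per dose = Dose / Vd = 1650 / 44.3 = 37.25 mg/L
k = ln2 / t½ = 0.693147 / 9.00 = 0.07702 h⁻¹
Fraction remaining after one interval: r = e^(−kτ) = e^(−0.07702 × 9.33) = 0.4874
Before dose 5, 4 doses have been given (aged 1τ, 2τ, 3τ, 4τ).
C_trough = C₀ × (r + r² + … + r^4) = C₀ × r(1−r^4)/(1−r)
        = 37.25 × 0.4874 × (1 − 0.05643) / (1 − 0.4874) = 33.42 mg/L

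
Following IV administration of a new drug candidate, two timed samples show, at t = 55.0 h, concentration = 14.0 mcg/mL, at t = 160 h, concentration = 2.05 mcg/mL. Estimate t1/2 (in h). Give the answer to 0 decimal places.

38 h

k = ln(C₁/C₂) / (t₂ − t₁) = ln(14.0/2.05) / (160 − 55.0)
  = 1.921 / 105.0 = 0.01830 h⁻¹
t½ = ln2 / k = 0.693147 / 0.01830 = 37.88 h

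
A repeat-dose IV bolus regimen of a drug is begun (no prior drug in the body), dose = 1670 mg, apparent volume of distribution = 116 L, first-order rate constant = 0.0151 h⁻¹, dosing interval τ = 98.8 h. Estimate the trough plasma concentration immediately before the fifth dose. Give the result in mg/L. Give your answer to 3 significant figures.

C₀ per dose = Dose / Vd = 1670 / 116 = 14.40 mg/L
Fraction remaining after one interval: r = e^(−kτ) = e^(−0.01510 × 98.8) = 0.2249
Before dose 5, 4 doses have been given (aged 1τ, 2τ, 3τ, 4τ).
C_trough = C₀ × (r + r² + … + r^4) = C₀ × r(1−r^4)/(1−r)
        = 14.40 × 0.2249 × (1 − 0.002558) / (1 − 0.2249) = 4.168 mg/L

4.17 mg/L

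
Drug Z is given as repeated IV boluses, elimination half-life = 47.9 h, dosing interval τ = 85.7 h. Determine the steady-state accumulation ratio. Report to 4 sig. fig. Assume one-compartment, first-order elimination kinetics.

k = ln2 / t½ = 0.693147 / 47.9 = 0.01447 h⁻¹
e^(−kτ) = e^(−0.01447 × 85.7) = 0.2894
Accumulation ratio R = 1 / (1 − e^(−kτ)) = 1 / (1 − 0.2894) = 1.407

1.407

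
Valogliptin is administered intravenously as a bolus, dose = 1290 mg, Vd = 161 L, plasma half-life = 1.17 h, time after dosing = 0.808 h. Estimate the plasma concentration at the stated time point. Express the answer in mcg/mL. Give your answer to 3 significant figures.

4.96 mcg/mL

C₀ = Dose / Vd = 1290 / 161 = 8.012 mg/L
k = ln2 / t½ = 0.693147 / 1.17 = 0.5924 h⁻¹
C = C₀ · e^(−k·t) = 8.012 × e^(−0.5924 × 0.808)
  = 8.012 × 0.6196 = 4.964 mg/L
(4.964 mg/L = 4.964 mcg/mL)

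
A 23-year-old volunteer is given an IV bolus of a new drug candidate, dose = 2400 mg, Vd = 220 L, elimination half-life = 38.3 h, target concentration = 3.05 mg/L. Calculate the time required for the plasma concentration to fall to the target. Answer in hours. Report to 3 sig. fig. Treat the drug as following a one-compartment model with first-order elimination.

70.4 h

C₀ = Dose / Vd = 2400 / 220 = 10.91 mg/L
k = ln2 / t½ = 0.693147 / 38.3 = 0.01810 h⁻¹
t = ln(C₀ / C) / k = ln(10.91 / 3.05) / 0.01810
  = ln(3.577) / 0.01810 = 1.275 / 0.01810 = 70.44 h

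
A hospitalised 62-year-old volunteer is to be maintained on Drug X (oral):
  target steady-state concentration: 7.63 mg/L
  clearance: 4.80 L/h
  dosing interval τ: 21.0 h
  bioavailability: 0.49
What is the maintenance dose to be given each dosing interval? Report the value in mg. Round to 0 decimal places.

1570 mg

At steady state, F × (Dose/τ) = Css × CL.
Dose = Css × CL × τ / F = 7.63 × 4.800 × 21.0 / 0.49 = 1570 mg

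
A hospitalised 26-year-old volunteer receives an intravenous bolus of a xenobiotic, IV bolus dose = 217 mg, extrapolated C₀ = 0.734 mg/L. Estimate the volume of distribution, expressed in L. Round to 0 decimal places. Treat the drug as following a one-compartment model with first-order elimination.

Vd = Dose / C₀ = 217.0 / 0.734 = 295.6 L

296 L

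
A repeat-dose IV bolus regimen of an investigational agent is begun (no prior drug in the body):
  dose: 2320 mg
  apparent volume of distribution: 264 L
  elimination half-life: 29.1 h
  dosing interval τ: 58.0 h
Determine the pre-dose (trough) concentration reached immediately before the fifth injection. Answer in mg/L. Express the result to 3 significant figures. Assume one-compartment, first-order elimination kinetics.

2.94 mg/L

C₀ per dose = Dose / Vd = 2320 / 264 = 8.788 mg/L
k = ln2 / t½ = 0.693147 / 29.1 = 0.02382 h⁻¹
Fraction remaining after one interval: r = e^(−kτ) = e^(−0.02382 × 58.0) = 0.2512
Before dose 5, 4 doses have been given (aged 1τ, 2τ, 3τ, 4τ).
C_trough = C₀ × (r + r² + … + r^4) = C₀ × r(1−r^4)/(1−r)
        = 8.788 × 0.2512 × (1 − 0.003982) / (1 − 0.2512) = 2.936 mg/L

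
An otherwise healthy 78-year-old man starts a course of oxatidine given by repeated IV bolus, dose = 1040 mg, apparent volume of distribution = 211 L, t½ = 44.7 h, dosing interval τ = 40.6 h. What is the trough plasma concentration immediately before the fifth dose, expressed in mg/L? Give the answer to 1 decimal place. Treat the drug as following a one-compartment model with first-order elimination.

C₀ per dose = Dose / Vd = 1040 / 211 = 4.929 mg/L
k = ln2 / t½ = 0.693147 / 44.7 = 0.01551 h⁻¹
Fraction remaining after one interval: r = e^(−kτ) = e^(−0.01551 × 40.6) = 0.5327
Before dose 5, 4 doses have been given (aged 1τ, 2τ, 3τ, 4τ).
C_trough = C₀ × (r + r² + … + r^4) = C₀ × r(1−r^4)/(1−r)
        = 4.929 × 0.5327 × (1 − 0.08053) / (1 − 0.5327) = 5.166 mg/L

5.2 mg/L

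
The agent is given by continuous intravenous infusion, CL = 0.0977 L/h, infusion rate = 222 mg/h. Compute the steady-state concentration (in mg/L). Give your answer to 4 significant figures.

At steady state Css = R₀ / CL = 222 / 0.09770 = 2272 mg/L

2272 mg/L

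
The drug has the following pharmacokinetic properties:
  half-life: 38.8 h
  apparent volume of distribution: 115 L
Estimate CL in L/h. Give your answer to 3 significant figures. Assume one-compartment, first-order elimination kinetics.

k = ln2 / t½ = 0.693147 / 38.8 = 0.01786 h⁻¹
CL = k × Vd = 0.01786 × 115 = 2.054 L/h

2.05 L/h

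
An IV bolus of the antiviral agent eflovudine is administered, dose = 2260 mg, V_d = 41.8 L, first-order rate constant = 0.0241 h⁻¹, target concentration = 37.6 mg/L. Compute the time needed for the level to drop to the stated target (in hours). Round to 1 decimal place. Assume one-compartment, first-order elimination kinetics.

C₀ = Dose / Vd = 2260 / 41.8 = 54.07 mg/L
t = ln(C₀ / C) / k = ln(54.07 / 37.6) / 0.02410
  = ln(1.438) / 0.02410 = 0.3633 / 0.02410 = 15.07 h

15.1 h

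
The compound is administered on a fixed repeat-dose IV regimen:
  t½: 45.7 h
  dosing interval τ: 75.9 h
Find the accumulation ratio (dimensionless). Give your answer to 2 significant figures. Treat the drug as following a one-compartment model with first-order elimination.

1.5

k = ln2 / t½ = 0.693147 / 45.7 = 0.01517 h⁻¹
e^(−kτ) = e^(−0.01517 × 75.9) = 0.3162
Accumulation ratio R = 1 / (1 − e^(−kτ)) = 1 / (1 − 0.3162) = 1.462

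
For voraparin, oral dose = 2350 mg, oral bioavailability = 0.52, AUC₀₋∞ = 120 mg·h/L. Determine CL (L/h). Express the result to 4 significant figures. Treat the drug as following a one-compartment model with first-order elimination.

CL = F·Dose / AUC = 0.52 × 2350 / 120 = 10.18 L/h

10.18 L/h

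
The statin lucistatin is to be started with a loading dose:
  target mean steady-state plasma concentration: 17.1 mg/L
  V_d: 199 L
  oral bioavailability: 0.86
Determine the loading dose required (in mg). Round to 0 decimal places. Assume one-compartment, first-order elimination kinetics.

LD = Css × Vd / F = 17.1 × 199 / 0.86 = 3957 mg

3957 mg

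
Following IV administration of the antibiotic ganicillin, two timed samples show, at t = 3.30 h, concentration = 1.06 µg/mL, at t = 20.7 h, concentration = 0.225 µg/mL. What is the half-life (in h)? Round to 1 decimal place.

k = ln(C₁/C₂) / (t₂ − t₁) = ln(1.06/0.225) / (20.7 − 3.30)
  = 1.550 / 17.40 = 0.08908 h⁻¹
t½ = ln2 / k = 0.693147 / 0.08908 = 7.781 h

7.8 h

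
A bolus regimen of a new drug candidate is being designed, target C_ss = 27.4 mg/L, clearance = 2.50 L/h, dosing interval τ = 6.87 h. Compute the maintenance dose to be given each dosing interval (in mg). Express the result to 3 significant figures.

471 mg

At steady state, Dose/τ = Css × CL.
Dose = Css × CL × τ = 27.4 × 2.500 × 6.87 = 470.6 mg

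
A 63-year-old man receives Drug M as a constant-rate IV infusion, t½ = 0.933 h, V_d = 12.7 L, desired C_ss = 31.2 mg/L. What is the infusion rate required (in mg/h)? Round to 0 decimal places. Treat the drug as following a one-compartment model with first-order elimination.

k = ln2 / t½ = 0.693147 / 0.933 = 0.7429 h⁻¹
CL = k × Vd = 0.7429 × 12.7 = 9.435 L/h
At steady state, infusion rate R₀ = Css × CL = 31.2 × 9.435 = 294.4 mg/h

294 mg/h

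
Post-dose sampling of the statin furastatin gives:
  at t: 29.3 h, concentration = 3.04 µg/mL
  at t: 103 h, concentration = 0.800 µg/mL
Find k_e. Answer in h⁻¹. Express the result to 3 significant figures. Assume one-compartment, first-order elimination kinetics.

k = ln(C₁/C₂) / (t₂ − t₁) = ln(3.04/0.800) / (103 − 29.3)
  = 1.335 / 73.70 = 0.01811 h⁻¹

0.0181 h⁻¹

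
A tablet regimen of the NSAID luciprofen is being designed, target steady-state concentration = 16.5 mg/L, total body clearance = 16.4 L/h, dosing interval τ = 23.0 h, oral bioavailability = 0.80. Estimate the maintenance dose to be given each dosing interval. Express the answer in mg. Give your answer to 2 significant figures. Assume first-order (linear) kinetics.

At steady state, F × (Dose/τ) = Css × CL.
Dose = Css × CL × τ / F = 16.5 × 16.40 × 23.0 / 0.80 = 7780 mg

7800 mg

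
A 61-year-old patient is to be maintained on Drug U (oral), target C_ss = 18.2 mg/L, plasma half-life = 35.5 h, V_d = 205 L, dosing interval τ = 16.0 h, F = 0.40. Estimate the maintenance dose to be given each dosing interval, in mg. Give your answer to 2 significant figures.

k = ln2 / t½ = 0.693147 / 35.5 = 0.01953 h⁻¹
CL = k × Vd = 0.01953 × 205 = 4.004 L/h
At steady state, F × (Dose/τ) = Css × CL.
Dose = Css × CL × τ / F = 18.2 × 4.004 × 16.0 / 0.40 = 2915 mg

2900 mg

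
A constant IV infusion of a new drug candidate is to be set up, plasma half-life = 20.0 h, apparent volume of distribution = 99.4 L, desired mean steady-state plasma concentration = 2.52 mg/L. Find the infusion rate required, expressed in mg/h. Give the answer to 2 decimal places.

8.68 mg/h

k = ln2 / t½ = 0.693147 / 20.0 = 0.03466 h⁻¹
CL = k × Vd = 0.03466 × 99.4 = 3.445 L/h
At steady state, infusion rate R₀ = Css × CL = 2.52 × 3.445 = 8.681 mg/h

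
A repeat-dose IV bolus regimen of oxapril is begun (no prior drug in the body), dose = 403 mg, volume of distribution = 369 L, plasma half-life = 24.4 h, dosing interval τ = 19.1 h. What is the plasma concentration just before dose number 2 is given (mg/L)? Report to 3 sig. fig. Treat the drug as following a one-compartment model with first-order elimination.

0.635 mg/L

C₀ per dose = Dose / Vd = 403 / 369 = 1.092 mg/L
k = ln2 / t½ = 0.693147 / 24.4 = 0.02841 h⁻¹
Fraction remaining after one interval: r = e^(−kτ) = e^(−0.02841 × 19.1) = 0.5812
Before dose 2, 1 dose has been given (aged 1τ).
C_trough = C₀ × r = 1.092 × 0.5812 = 0.6347 mg/L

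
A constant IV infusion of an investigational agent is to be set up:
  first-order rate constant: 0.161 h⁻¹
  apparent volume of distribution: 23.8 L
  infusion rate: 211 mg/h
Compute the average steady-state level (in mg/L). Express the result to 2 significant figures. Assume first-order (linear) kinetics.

CL = k × Vd = 0.1610 × 23.8 = 3.832 L/h
At steady state Css = R₀ / CL = 211 / 3.832 = 55.06 mg/L

55 mg/L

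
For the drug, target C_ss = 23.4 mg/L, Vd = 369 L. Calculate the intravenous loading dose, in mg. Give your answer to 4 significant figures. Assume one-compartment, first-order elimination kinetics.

8635 mg

LD = Css × Vd = 23.4 × 369 = 8635 mg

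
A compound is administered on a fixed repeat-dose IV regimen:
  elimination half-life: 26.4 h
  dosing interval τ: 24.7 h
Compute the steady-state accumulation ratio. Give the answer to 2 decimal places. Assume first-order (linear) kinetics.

2.10

k = ln2 / t½ = 0.693147 / 26.4 = 0.02626 h⁻¹
e^(−kτ) = e^(−0.02626 × 24.7) = 0.5228
Accumulation ratio R = 1 / (1 − e^(−kτ)) = 1 / (1 − 0.5228) = 2.096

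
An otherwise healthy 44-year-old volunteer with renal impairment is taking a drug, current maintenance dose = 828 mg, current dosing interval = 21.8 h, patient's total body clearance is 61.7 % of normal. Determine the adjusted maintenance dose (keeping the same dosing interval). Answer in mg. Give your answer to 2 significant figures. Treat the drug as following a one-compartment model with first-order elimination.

To keep the same average steady-state level, dosing rate must scale with clearance.
CL ratio = 61.7 / 100 = 0.6170
New dose (same interval) = 828 × 0.6170 = 510.9 mg

510 mg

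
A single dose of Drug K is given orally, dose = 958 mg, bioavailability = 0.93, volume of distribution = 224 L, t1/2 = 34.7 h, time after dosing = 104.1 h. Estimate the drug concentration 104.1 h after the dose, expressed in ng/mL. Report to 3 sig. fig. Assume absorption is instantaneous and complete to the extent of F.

497 ng/mL

Amount reaching circulation = F × Dose = 0.93 × 958.0 = 890.9 mg
C₀ = F·Dose / Vd = 890.9 / 224 = 3.977 mg/L
k = ln2 / t½ = 0.693147 / 34.7 = 0.01998 h⁻¹
t / t½ = 104.1 / 34.7 = 3 half-lives
C = C₀ × (1/2)^3 = 3.977 × 0.1250 = 0.4971 mg/L
Convert: 0.4971 mg/L × 1000 = 497.1 ng/mL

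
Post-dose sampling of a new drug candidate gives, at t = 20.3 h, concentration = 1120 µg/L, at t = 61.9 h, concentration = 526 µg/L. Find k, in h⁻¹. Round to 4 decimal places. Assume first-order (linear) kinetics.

k = ln(C₁/C₂) / (t₂ − t₁) = ln(1120/526) / (61.9 − 20.3)
  = 0.7558 / 41.60 = 0.01817 h⁻¹

0.0182 h⁻¹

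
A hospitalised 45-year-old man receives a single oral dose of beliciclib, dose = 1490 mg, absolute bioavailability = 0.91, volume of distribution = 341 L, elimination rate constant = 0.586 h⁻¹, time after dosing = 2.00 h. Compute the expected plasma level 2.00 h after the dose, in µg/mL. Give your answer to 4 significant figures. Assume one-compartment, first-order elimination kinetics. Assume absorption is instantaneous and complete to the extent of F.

Amount reaching circulation = F × Dose = 0.91 × 1490 = 1356 mg
C₀ = F·Dose / Vd = 1356 / 341 = 3.977 mg/L
C = C₀ · e^(−k·t) = 3.977 × e^(−0.5860 × 2.00)
  = 3.977 × 0.3097 = 1.232 mg/L
(1.232 mg/L = 1.232 µg/mL)

1.232 µg/mL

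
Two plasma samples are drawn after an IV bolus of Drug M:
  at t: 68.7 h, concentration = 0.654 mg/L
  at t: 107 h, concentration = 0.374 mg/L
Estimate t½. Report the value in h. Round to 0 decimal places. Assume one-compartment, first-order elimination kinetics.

48 h

k = ln(C₁/C₂) / (t₂ − t₁) = ln(0.654/0.374) / (107 − 68.7)
  = 0.5589 / 38.30 = 0.01459 h⁻¹
t½ = ln2 / k = 0.693147 / 0.01459 = 47.51 h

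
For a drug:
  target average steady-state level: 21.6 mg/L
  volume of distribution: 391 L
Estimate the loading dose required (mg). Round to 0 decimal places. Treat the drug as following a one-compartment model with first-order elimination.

LD = Css × Vd = 21.6 × 391 = 8446 mg

8446 mg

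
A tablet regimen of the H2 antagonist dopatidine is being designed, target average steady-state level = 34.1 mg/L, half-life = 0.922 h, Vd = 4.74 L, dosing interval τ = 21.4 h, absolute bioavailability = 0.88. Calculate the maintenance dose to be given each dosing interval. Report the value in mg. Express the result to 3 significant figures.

2960 mg

k = ln2 / t½ = 0.693147 / 0.922 = 0.7518 h⁻¹
CL = k × Vd = 0.7518 × 4.74 = 3.564 L/h
At steady state, F × (Dose/τ) = Css × CL.
Dose = Css × CL × τ / F = 34.1 × 3.564 × 21.4 / 0.88 = 2955 mg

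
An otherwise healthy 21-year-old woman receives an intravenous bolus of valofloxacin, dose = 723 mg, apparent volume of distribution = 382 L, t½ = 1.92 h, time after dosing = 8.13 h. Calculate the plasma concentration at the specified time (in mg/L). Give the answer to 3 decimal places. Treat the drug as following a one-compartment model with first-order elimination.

0.101 mg/L

C₀ = Dose / Vd = 723.0 / 382 = 1.893 mg/L
k = ln2 / t½ = 0.693147 / 1.92 = 0.3610 h⁻¹
C = C₀ · e^(−k·t) = 1.893 × e^(−0.3610 × 8.13)
  = 1.893 × 0.05313 = 0.1006 mg/L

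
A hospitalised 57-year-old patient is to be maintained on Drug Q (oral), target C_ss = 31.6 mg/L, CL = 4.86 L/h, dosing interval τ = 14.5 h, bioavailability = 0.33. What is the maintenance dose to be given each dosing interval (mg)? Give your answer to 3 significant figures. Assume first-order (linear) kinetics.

At steady state, F × (Dose/τ) = Css × CL.
Dose = Css × CL × τ / F = 31.6 × 4.860 × 14.5 / 0.33 = 6748 mg

6750 mg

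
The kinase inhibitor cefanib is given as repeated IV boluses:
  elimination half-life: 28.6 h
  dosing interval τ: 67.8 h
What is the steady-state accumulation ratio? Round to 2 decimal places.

1.24

k = ln2 / t½ = 0.693147 / 28.6 = 0.02424 h⁻¹
e^(−kτ) = e^(−0.02424 × 67.8) = 0.1933
Accumulation ratio R = 1 / (1 − e^(−kτ)) = 1 / (1 − 0.1933) = 1.240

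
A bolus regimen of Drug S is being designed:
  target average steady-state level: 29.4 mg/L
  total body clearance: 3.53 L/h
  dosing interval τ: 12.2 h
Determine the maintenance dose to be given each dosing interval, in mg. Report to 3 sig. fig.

1270 mg

At steady state, Dose/τ = Css × CL.
Dose = Css × CL × τ = 29.4 × 3.530 × 12.2 = 1266 mg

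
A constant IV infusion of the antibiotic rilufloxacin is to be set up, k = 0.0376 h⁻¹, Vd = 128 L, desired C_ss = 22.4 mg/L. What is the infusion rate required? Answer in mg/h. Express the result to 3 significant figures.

108 mg/h

CL = k × Vd = 0.03760 × 128 = 4.813 L/h
At steady state, infusion rate R₀ = Css × CL = 22.4 × 4.813 = 107.8 mg/h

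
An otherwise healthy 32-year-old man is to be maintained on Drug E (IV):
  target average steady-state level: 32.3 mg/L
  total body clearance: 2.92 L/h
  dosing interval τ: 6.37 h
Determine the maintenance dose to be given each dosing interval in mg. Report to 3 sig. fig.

At steady state, Dose/τ = Css × CL.
Dose = Css × CL × τ = 32.3 × 2.920 × 6.37 = 600.8 mg

601 mg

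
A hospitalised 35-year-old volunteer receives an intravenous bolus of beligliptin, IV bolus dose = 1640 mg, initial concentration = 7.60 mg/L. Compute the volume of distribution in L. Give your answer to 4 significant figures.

Vd = Dose / C₀ = 1640 / 7.60 = 215.8 L

215.8 L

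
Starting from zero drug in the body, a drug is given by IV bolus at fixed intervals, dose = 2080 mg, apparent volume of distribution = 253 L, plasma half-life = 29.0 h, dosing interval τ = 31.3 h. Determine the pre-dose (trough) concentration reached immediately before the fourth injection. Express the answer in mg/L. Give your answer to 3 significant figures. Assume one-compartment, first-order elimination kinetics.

C₀ per dose = Dose / Vd = 2080 / 253 = 8.221 mg/L
k = ln2 / t½ = 0.693147 / 29.0 = 0.02390 h⁻¹
Fraction remaining after one interval: r = e^(−kτ) = e^(−0.02390 × 31.3) = 0.4733
Before dose 4, 3 doses have been given (aged 1τ, 2τ, 3τ).
C_trough = C₀ × (r + r² + … + r^3) = C₀ × r(1−r^3)/(1−r)
        = 8.221 × 0.4733 × (1 − 0.1060) / (1 − 0.4733) = 6.604 mg/L

6.60 mg/L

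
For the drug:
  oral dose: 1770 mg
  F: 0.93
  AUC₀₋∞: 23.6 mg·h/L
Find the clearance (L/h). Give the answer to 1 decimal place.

CL = F·Dose / AUC = 0.93 × 1770 / 23.6 = 69.75 L/h

69.8 L/h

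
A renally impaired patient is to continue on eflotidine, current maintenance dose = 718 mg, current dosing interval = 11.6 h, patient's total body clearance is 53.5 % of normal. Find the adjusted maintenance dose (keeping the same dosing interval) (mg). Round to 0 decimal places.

To keep the same average steady-state level, dosing rate must scale with clearance.
CL ratio = 53.5 / 100 = 0.5350
New dose (same interval) = 718 × 0.5350 = 384.1 mg

384 mg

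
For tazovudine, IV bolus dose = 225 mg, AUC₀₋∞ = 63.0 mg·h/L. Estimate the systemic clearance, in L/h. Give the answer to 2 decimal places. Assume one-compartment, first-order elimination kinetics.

3.57 L/h

CL = Dose / AUC = 225 / 63.0 = 3.571 L/h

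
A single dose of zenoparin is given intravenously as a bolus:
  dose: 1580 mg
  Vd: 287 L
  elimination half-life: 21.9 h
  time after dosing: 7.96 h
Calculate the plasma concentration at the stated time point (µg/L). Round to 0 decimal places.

C₀ = Dose / Vd = 1580 / 287 = 5.505 mg/L
k = ln2 / t½ = 0.693147 / 21.9 = 0.03165 h⁻¹
C = C₀ · e^(−k·t) = 5.505 × e^(−0.03165 × 7.96)
  = 5.505 × 0.7773 = 4.279 mg/L
Convert: 4.279 mg/L × 1000 = 4279 µg/L

4279 µg/L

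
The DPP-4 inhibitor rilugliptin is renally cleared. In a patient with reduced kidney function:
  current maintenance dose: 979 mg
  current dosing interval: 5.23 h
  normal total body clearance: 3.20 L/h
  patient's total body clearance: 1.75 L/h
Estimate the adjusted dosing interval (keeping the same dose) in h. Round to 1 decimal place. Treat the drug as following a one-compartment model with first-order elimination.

To keep the same average steady-state level, dosing rate must scale with clearance.
CL ratio = 1.75 / 3.20 = 0.5469
New interval (same dose) = 5.23 / 0.5469 = 9.563 h

9.6 h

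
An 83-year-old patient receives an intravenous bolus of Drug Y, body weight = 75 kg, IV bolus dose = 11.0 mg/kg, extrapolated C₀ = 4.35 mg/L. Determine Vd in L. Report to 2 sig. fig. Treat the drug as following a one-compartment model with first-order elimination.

190 L

Dose = 11.0 × 75 = 825.0 mg
Vd = Dose / C₀ = 825.0 / 4.35 = 189.7 L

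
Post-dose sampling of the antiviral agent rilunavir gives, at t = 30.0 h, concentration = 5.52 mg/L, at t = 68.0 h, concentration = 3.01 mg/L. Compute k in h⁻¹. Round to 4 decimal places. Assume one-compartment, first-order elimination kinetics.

k = ln(C₁/C₂) / (t₂ − t₁) = ln(5.52/3.01) / (68.0 − 30.0)
  = 0.6064 / 38.00 = 0.01596 h⁻¹

0.0160 h⁻¹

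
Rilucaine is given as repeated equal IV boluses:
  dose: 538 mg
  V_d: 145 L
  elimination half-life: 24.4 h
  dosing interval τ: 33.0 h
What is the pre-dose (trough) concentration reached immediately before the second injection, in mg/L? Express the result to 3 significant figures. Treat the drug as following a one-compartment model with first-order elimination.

C₀ per dose = Dose / Vd = 538 / 145 = 3.710 mg/L
k = ln2 / t½ = 0.693147 / 24.4 = 0.02841 h⁻¹
Fraction remaining after one interval: r = e^(−kτ) = e^(−0.02841 × 33.0) = 0.3916
Before dose 2, 1 dose has been given (aged 1τ).
C_trough = C₀ × r = 3.710 × 0.3916 = 1.453 mg/L

1.45 mg/L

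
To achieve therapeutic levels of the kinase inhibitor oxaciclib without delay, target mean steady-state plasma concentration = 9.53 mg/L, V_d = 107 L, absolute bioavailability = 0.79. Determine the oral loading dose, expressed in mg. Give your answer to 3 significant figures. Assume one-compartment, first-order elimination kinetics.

1290 mg

LD = Css × Vd / F = 9.53 × 107 / 0.79 = 1291 mg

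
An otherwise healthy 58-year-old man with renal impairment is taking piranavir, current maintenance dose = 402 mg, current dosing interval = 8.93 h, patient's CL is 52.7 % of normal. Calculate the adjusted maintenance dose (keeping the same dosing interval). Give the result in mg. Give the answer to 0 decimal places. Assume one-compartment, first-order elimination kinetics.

To keep the same average steady-state level, dosing rate must scale with clearance.
CL ratio = 52.7 / 100 = 0.5270
New dose (same interval) = 402 × 0.5270 = 211.9 mg

212 mg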